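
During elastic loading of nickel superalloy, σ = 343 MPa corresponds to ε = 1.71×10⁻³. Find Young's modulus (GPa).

E = σ/ε = 343 MPa / 1.71×10⁻³ = 200600 MPa = 201 GPa.

201 GPa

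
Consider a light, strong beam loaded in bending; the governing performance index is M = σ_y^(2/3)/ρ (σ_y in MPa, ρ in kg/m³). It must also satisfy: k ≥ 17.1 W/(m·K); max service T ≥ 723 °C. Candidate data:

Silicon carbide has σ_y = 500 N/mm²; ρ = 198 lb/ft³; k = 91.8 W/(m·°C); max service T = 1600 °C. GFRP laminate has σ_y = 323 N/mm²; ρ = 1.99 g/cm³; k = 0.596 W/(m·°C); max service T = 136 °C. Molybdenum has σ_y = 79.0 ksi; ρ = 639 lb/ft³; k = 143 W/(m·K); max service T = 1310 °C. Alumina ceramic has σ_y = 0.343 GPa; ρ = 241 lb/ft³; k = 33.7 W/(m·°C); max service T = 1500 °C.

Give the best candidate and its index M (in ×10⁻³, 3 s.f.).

Screen on constraints: k ≥ 17.1 W/(m·K); max service T ≥ 723 °C. Survivors: silicon carbide, molybdenum, alumina ceramic.
In SI units:
  silicon carbide: σ_y = 500.0 MPa, ρ = 3172 kg/m³
  molybdenum: σ_y = 544.7 MPa, ρ = 10240 kg/m³
  alumina ceramic: σ_y = 343.0 MPa, ρ = 3860 kg/m³
  silicon carbide: M = 19.9×10⁻³
  alumina ceramic: M = 12.7×10⁻³
  molybdenum: M = 6.52×10⁻³
Silicon carbide ranks first.

silicon carbide, M = 19.9×10⁻³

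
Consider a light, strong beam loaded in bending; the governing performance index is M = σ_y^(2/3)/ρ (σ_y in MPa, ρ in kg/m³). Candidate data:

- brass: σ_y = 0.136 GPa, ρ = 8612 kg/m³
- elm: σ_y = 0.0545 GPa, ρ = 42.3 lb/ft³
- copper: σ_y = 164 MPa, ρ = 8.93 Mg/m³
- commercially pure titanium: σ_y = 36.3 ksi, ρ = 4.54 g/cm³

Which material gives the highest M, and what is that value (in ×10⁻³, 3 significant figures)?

elm, M = 21.2×10⁻³

In SI units:
  brass: σ_y = 136.0 MPa, ρ = 8612 kg/m³
  elm: σ_y = 54.50 MPa, ρ = 677.6 kg/m³
  copper: σ_y = 164.0 MPa, ρ = 8930 kg/m³
  commercially pure titanium: σ_y = 250.3 MPa, ρ = 4540 kg/m³
  elm: M = 21.2×10⁻³
  commercially pure titanium: M = 8.75×10⁻³
  copper: M = 3.36×10⁻³
  brass: M = 3.07×10⁻³
The maximum is for elm.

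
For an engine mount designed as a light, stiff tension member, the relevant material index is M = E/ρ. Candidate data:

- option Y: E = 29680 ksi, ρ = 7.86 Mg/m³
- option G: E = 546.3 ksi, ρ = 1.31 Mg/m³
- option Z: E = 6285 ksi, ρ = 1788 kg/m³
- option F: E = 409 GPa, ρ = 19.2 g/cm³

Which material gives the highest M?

Normalizing units and computing the index:
  option Y: E = 204.6 GPa, ρ = 7860 kg/m³
  option G: E = 3.767 GPa, ρ = 1310 kg/m³
  option Z: E = 43.33 GPa, ρ = 1788 kg/m³
  option F: E = 409.0 GPa, ρ = 19200 kg/m³
  option Y: M = 26.0 MN·m/kg
  option Z: M = 24.2 MN·m/kg
  option F: M = 21.3 MN·m/kg
  option G: M = 2.88 MN·m/kg
Option Y has the largest M.

option Y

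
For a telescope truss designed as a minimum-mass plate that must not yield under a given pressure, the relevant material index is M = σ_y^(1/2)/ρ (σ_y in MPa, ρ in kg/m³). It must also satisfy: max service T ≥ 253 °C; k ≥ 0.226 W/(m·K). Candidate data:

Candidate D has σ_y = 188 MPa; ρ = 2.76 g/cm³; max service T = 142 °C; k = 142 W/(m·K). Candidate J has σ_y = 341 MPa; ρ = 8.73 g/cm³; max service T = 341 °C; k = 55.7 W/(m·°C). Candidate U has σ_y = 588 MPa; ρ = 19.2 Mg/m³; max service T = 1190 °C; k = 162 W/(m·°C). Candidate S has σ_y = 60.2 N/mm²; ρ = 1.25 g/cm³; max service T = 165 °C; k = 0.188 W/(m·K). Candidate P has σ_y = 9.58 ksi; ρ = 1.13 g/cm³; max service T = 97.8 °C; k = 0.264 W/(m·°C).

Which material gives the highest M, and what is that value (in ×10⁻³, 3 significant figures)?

Screen on constraints: max service T ≥ 253 °C; k ≥ 0.226 W/(m·K). Survivors: candidate J, candidate U.
Putting every candidate on a common basis:
  candidate J: σ_y = 341.0 MPa, ρ = 8730 kg/m³
  candidate U: σ_y = 588.0 MPa, ρ = 19200 kg/m³
  candidate J: M = 2.12×10⁻³
  candidate U: M = 1.26×10⁻³
Candidate J ranks first.

candidate J, M = 2.12×10⁻³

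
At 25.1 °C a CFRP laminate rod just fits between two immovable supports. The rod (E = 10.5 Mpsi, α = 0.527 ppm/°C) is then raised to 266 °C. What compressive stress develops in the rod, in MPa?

E = 10.5 Mpsi = 72.39 GPa.
ΔT = 240.9 K. Constrained thermal stress σ = E·α·ΔT = 72.39×10³ MPa × 0.527×10⁻⁶ × 240.9 = 9.19 MPa (compressive).

9.19 MPa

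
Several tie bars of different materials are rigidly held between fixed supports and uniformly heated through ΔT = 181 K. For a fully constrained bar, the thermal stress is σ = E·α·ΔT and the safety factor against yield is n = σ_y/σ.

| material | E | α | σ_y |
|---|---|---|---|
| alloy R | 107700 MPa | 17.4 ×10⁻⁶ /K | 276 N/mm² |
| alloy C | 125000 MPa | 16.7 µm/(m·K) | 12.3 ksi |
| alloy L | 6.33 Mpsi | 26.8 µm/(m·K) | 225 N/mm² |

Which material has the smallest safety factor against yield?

alloy C

Per material, after unit conversion:
  alloy R: E = 107.7, α = 17.4, σ_y = 276.0 → σ = 339 MPa, n = 0.814
  alloy C: E = 125.0, α = 16.7, σ_y = 84.81 → σ = 378 MPa, n = 0.224
  alloy L: E = 43.64, α = 26.8, σ_y = 225.0 → σ = 212 MPa, n = 1.06
Alloy C has the lowest safety factor, n = 0.224.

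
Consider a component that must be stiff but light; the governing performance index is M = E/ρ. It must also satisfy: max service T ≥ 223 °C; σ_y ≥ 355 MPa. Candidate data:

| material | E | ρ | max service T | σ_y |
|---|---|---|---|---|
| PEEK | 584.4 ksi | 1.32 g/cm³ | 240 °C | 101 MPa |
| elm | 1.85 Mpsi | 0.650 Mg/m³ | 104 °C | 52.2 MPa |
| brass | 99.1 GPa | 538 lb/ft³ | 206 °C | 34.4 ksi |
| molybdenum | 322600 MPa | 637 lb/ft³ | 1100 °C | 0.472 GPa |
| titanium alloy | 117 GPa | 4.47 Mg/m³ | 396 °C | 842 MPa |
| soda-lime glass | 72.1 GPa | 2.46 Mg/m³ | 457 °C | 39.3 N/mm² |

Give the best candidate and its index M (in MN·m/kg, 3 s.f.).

Screen on constraints: max service T ≥ 223 °C; σ_y ≥ 355 MPa. Survivors: molybdenum, titanium alloy.
Putting every candidate on a common basis:
  molybdenum: E = 322.6 GPa, ρ = 10200 kg/m³
  titanium alloy: E = 117.0 GPa, ρ = 4470 kg/m³
  molybdenum: M = 31.6 MN·m/kg
  titanium alloy: M = 26.2 MN·m/kg
Molybdenum ranks first.

molybdenum, M = 31.6 MN·m/kg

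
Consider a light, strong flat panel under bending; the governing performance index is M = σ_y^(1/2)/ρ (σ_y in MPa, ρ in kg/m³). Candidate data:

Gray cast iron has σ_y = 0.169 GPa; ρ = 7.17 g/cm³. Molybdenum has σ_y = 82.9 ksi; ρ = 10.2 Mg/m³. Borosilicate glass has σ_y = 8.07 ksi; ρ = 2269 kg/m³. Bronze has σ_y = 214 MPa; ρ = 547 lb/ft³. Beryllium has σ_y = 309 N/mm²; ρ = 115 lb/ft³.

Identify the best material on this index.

beryllium

Putting every candidate on a common basis:
  gray cast iron: σ_y = 169.0 MPa, ρ = 7170 kg/m³
  molybdenum: σ_y = 571.6 MPa, ρ = 10200 kg/m³
  borosilicate glass: σ_y = 55.64 MPa, ρ = 2269 kg/m³
  bronze: σ_y = 214.0 MPa, ρ = 8762 kg/m³
  beryllium: σ_y = 309.0 MPa, ρ = 1842 kg/m³
  beryllium: M = 9.54×10⁻³
  borosilicate glass: M = 3.29×10⁻³
  molybdenum: M = 2.34×10⁻³
  gray cast iron: M = 1.81×10⁻³
  bronze: M = 1.67×10⁻³
Highest index: beryllium.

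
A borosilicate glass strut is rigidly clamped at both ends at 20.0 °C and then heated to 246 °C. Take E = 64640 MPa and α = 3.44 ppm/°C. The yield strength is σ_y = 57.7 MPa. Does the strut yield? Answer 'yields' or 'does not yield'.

does not yield

E = 64640 MPa = 64.64 GPa.
ΔT = 226.0 K. Constrained thermal stress σ = E·α·ΔT = 64.64×10³ MPa × 3.44×10⁻⁶ × 226.0 = 50.3 MPa (compressive).
Compare to σ_y = 57.7 MPa: σ < σ_y, so it does not yield.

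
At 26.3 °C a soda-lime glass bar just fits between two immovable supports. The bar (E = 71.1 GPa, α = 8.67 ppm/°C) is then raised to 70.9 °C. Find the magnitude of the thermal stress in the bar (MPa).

27.5 MPa

ΔT = 44.60 K. Constrained thermal stress σ = E·α·ΔT = 71.10×10³ MPa × 8.67×10⁻⁶ × 44.60 = 27.5 MPa (compressive).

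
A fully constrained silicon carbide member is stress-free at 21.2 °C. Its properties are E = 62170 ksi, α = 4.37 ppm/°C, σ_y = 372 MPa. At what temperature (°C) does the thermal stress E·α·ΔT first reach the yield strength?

E = 62170 ksi = 428.6 GPa.
E·α·ΔT = 372.0 MPa ⇒ ΔT = 372.0 / (428.6×10³ × 4.37×10⁻⁶) = 198.6 K.
T = 21.2 + 198.6 = 219.8 °C.

220 °C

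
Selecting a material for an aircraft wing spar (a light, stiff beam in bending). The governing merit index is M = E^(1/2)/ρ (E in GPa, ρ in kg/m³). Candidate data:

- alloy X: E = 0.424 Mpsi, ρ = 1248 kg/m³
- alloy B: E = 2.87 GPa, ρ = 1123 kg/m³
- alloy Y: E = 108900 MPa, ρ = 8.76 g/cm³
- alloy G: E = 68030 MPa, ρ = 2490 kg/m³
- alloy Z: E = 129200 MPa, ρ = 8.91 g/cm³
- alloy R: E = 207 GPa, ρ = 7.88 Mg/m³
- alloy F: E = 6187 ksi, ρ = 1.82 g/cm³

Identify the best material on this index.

alloy F

Normalizing units and computing the index:
  alloy X: E = 2.923 GPa, ρ = 1248 kg/m³
  alloy B: E = 2.870 GPa, ρ = 1123 kg/m³
  alloy Y: E = 108.9 GPa, ρ = 8760 kg/m³
  alloy G: E = 68.03 GPa, ρ = 2490 kg/m³
  alloy Z: E = 129.2 GPa, ρ = 8910 kg/m³
  alloy R: E = 207.0 GPa, ρ = 7880 kg/m³
  alloy F: E = 42.66 GPa, ρ = 1820 kg/m³
  alloy F: M = 3.59×10⁻³
  alloy G: M = 3.31×10⁻³
  alloy R: M = 1.83×10⁻³
  alloy B: M = 1.51×10⁻³
  alloy X: M = 1.37×10⁻³
  alloy Z: M = 1.28×10⁻³
  alloy Y: M = 1.19×10⁻³
Highest index: alloy F.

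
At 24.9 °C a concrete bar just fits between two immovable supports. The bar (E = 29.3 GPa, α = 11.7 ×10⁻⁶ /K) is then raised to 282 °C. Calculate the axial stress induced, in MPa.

ΔT = 257.1 K. Constrained thermal stress σ = E·α·ΔT = 29.30×10³ MPa × 11.7×10⁻⁶ × 257.1 = 88.1 MPa (compressive).

88.1 MPa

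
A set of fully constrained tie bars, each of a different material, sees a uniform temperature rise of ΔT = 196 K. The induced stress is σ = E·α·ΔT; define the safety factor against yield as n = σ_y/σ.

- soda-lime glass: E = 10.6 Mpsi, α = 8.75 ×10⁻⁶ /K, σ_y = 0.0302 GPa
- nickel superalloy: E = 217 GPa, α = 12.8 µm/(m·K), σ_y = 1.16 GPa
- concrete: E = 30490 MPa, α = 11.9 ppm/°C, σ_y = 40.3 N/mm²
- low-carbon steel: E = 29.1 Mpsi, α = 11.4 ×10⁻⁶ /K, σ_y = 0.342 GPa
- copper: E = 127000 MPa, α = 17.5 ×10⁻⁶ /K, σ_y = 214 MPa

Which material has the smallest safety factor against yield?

soda-lime glass

Per material, after unit conversion:
  soda-lime glass: E = 73.08, α = 8.75, σ_y = 30.20 → σ = 125 MPa, n = 0.241
  nickel superalloy: E = 217.0, α = 12.8, σ_y = 1160 → σ = 544 MPa, n = 2.13
  concrete: E = 30.49, α = 11.9, σ_y = 40.30 → σ = 71.1 MPa, n = 0.567
  low-carbon steel: E = 200.6, α = 11.4, σ_y = 342.0 → σ = 448 MPa, n = 0.763
  copper: E = 127.0, α = 17.5, σ_y = 214.0 → σ = 436 MPa, n = 0.491
The minimum is soda-lime glass at n = 0.241.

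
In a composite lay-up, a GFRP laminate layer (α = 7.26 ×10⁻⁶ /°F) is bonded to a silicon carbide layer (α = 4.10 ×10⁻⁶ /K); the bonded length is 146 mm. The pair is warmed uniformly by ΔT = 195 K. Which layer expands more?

GFRP laminate: α = 7.26×10⁻⁶/°F × 9/5 = 13.1×10⁻⁶/K.
α(GFRP laminate) = 13.1×10⁻⁶/K vs α(silicon carbide) = 4.10×10⁻⁶/K.
Higher α expands more for the same ΔT: GFRP laminate.

GFRP laminate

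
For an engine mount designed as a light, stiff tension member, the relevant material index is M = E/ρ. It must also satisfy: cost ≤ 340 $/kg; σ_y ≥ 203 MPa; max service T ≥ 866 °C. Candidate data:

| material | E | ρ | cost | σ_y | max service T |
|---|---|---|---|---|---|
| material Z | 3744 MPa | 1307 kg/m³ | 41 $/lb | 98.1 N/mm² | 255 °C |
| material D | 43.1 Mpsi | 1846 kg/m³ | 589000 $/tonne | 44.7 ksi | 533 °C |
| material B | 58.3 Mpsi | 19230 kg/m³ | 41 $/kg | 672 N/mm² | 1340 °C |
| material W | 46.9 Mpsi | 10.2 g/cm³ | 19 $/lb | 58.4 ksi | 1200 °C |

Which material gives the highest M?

material W

Screen on constraints: cost ≤ 340 $/kg; σ_y ≥ 203 MPa; max service T ≥ 866 °C. Survivors: material B, material W.
Convert each candidate to consistent units, then evaluate M:
  material B: E = 402.0 GPa, ρ = 19230 kg/m³
  material W: E = 323.4 GPa, ρ = 10200 kg/m³
  material W: M = 31.7 MN·m/kg
  material B: M = 20.9 MN·m/kg
Highest index: material W.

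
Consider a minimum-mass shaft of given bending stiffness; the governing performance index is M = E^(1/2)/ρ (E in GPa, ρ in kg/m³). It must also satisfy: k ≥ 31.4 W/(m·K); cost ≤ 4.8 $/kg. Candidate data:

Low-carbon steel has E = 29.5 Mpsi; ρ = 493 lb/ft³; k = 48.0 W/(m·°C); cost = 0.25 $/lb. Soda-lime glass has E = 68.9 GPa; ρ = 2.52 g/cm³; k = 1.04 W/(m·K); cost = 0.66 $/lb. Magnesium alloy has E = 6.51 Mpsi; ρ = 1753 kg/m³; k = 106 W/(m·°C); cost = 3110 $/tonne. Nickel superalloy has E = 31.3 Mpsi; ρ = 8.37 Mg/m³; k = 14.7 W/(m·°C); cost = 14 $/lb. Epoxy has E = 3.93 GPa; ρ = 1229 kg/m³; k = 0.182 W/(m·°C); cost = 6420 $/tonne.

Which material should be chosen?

Screen on constraints: k ≥ 31.4 W/(m·K); cost ≤ 4.8 $/kg. Survivors: low-carbon steel, magnesium alloy.
Normalizing units and computing the index:
  low-carbon steel: E = 203.4 GPa, ρ = 7897 kg/m³
  magnesium alloy: E = 44.88 GPa, ρ = 1753 kg/m³
  magnesium alloy: M = 3.82×10⁻³
  low-carbon steel: M = 1.81×10⁻³
Magnesium alloy ranks first.

magnesium alloy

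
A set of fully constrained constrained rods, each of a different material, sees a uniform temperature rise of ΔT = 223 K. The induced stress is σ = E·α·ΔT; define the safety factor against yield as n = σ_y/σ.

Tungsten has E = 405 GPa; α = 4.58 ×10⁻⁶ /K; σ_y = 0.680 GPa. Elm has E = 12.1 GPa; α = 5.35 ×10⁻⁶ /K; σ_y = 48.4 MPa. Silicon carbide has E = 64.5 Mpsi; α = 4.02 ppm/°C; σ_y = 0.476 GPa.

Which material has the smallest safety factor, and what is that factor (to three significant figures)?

Converting E to GPa, α to ×10⁻⁶/K, σ_y to MPa, then σ and n for each:
  tungsten: E = 405.0, α = 4.58, σ_y = 680.0 → σ = 414 MPa, n = 1.64
  elm: E = 12.10, α = 5.35, σ_y = 48.40 → σ = 14.4 MPa, n = 3.35
  silicon carbide: E = 444.7, α = 4.02, σ_y = 476.0 → σ = 399 MPa, n = 1.19
The minimum is silicon carbide at n = 1.19.

silicon carbide, n = 1.19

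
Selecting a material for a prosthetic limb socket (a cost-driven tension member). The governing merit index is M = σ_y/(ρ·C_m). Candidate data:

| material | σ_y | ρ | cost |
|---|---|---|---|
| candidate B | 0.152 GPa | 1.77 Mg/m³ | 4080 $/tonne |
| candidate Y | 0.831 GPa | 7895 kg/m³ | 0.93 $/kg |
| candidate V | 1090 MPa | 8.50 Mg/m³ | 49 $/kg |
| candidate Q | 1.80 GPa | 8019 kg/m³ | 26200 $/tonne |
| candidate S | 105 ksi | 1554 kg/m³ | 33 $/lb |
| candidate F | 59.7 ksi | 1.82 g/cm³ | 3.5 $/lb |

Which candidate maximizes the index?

candidate Y

Putting every candidate on a common basis:
  candidate B: σ_y = 152.0 MPa, ρ = 1770 kg/m³, cost = 4.080 $/kg
  candidate Y: σ_y = 831.0 MPa, ρ = 7895 kg/m³, cost = 0.9300 $/kg
  candidate V: σ_y = 1090 MPa, ρ = 8500 kg/m³, cost = 49.00 $/kg
  candidate Q: σ_y = 1800 MPa, ρ = 8019 kg/m³, cost = 26.20 $/kg
  candidate S: σ_y = 723.9 MPa, ρ = 1554 kg/m³, cost = 72.75 $/kg
  candidate F: σ_y = 411.6 MPa, ρ = 1820 kg/m³, cost = 7.716 $/kg
  candidate Y: M = 113 kN·m per $
  candidate F: M = 29.3 kN·m per $
  candidate B: M = 21.0 kN·m per $
  candidate Q: M = 8.57 kN·m per $
  candidate S: M = 6.40 kN·m per $
  candidate V: M = 2.62 kN·m per $
Candidate Y ranks first.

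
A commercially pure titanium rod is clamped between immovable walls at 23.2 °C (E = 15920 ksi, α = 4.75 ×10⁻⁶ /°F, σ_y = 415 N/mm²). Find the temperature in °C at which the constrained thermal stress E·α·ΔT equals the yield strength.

E = 15920 ksi = 109.8 GPa.
α = 4.75×10⁻⁶/°F × 9/5 = 8.55×10⁻⁶/K.
σ_y = 415 N/mm² = 415.0 MPa.
E·α·ΔT = 415.0 MPa ⇒ ΔT = 415.0 / (109.8×10³ × 8.55×10⁻⁶) = 442.2 K.
T = 23.2 + 442.2 = 465.4 °C.

465 °C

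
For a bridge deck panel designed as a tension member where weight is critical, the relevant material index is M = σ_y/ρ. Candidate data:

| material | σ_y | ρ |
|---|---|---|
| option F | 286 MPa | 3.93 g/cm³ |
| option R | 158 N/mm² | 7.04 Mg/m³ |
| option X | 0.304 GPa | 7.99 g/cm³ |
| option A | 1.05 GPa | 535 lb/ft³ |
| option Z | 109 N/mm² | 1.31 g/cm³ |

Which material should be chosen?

option A

In SI units:
  option F: σ_y = 286.0 MPa, ρ = 3930 kg/m³
  option R: σ_y = 158.0 MPa, ρ = 7040 kg/m³
  option X: σ_y = 304.0 MPa, ρ = 7990 kg/m³
  option A: σ_y = 1050 MPa, ρ = 8570 kg/m³
  option Z: σ_y = 109.0 MPa, ρ = 1310 kg/m³
  option A: M = 123 kN·m/kg
  option Z: M = 83.2 kN·m/kg
  option F: M = 72.8 kN·m/kg
  option X: M = 38.0 kN·m/kg
  option R: M = 22.4 kN·m/kg
Option A has the largest M.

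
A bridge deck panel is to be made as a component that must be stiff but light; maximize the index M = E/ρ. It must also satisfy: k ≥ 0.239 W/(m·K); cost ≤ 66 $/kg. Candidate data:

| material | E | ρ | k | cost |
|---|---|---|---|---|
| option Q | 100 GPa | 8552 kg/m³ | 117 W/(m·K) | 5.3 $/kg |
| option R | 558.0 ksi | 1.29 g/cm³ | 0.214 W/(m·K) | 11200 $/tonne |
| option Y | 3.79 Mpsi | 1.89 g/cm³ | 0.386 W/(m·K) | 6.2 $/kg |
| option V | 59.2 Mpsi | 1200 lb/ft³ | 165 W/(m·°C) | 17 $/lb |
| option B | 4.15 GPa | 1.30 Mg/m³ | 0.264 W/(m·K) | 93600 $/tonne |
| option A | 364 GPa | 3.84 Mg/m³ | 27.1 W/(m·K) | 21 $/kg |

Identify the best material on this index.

option A

Screen on constraints: k ≥ 0.239 W/(m·K); cost ≤ 66 $/kg. Survivors: option Q, option Y, option V, option A.
After converting to SI:
  option Q: E = 100.0 GPa, ρ = 8552 kg/m³
  option Y: E = 26.13 GPa, ρ = 1890 kg/m³
  option V: E = 408.2 GPa, ρ = 19220 kg/m³
  option A: E = 364.0 GPa, ρ = 3840 kg/m³
  option A: M = 94.8 MN·m/kg
  option V: M = 21.2 MN·m/kg
  option Y: M = 13.8 MN·m/kg
  option Q: M = 11.7 MN·m/kg
Option A has the largest M.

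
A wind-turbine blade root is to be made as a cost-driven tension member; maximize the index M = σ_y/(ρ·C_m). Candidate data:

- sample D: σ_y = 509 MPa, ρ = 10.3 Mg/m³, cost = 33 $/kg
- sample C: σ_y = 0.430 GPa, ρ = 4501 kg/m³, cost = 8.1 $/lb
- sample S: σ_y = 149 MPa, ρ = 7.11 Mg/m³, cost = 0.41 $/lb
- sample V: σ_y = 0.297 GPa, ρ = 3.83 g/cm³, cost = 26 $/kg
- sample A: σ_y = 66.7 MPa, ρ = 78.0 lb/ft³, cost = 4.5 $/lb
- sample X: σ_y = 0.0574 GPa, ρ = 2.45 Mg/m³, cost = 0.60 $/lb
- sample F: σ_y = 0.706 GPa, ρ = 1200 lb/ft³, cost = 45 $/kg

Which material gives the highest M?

sample S

Normalizing units and computing the index:
  sample D: σ_y = 509.0 MPa, ρ = 10300 kg/m³, cost = 33.00 $/kg
  sample C: σ_y = 430.0 MPa, ρ = 4501 kg/m³, cost = 17.86 $/kg
  sample S: σ_y = 149.0 MPa, ρ = 7110 kg/m³, cost = 0.9039 $/kg
  sample V: σ_y = 297.0 MPa, ρ = 3830 kg/m³, cost = 26.00 $/kg
  sample A: σ_y = 66.70 MPa, ρ = 1249 kg/m³, cost = 9.921 $/kg
  sample X: σ_y = 57.40 MPa, ρ = 2450 kg/m³, cost = 1.323 $/kg
  sample F: σ_y = 706.0 MPa, ρ = 19220 kg/m³, cost = 45.00 $/kg
  sample S: M = 23.2 kN·m per $
  sample X: M = 17.7 kN·m per $
  sample A: M = 5.38 kN·m per $
  sample C: M = 5.35 kN·m per $
  sample V: M = 2.98 kN·m per $
  sample D: M = 1.50 kN·m per $
  sample F: M = 0.816 kN·m per $
Sample S ranks first.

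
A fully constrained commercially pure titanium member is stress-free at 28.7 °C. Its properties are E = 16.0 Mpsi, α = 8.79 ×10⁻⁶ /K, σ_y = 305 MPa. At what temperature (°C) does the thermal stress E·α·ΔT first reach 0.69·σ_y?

E = 16.0 Mpsi = 110.3 GPa.
E·α·ΔT = 210.4 MPa ⇒ ΔT = 210.4 / (110.3×10³ × 8.79×10⁻⁶) = 217.0 K.
T = 28.7 + 217.0 = 245.7 °C.

246 °C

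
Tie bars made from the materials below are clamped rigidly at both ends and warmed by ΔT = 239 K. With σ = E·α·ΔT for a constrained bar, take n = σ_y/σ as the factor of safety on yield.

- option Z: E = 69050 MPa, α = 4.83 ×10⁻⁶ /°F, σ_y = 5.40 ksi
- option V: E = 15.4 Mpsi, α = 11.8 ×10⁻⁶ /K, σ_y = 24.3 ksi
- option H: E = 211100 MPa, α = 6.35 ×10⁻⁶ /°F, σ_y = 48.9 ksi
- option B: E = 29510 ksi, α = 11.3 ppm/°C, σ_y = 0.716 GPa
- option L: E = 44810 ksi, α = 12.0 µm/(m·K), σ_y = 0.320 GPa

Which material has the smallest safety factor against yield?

option Z

With everything in SI (GPa, ×10⁻⁶/K, MPa):
  option Z: E = 69.05, α = 8.69, σ_y = 37.23 → σ = 143 MPa, n = 0.259
  option V: E = 106.2, α = 11.8, σ_y = 167.5 → σ = 299 MPa, n = 0.560
  option H: E = 211.1, α = 11.4, σ_y = 337.2 → σ = 577 MPa, n = 0.585
  option B: E = 203.5, α = 11.3, σ_y = 716.0 → σ = 549 MPa, n = 1.30
  option L: E = 309.0, α = 12.0, σ_y = 320.0 → σ = 886 MPa, n = 0.361
Smallest n: option Z with n = 0.259.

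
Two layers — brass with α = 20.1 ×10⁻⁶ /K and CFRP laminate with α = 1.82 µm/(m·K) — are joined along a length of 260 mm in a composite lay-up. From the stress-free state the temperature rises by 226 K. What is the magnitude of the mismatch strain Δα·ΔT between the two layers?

4.13×10⁻³

Δα = |20.1 − 1.82|×10⁻⁶/K = 18.3×10⁻⁶/K.
Mismatch strain = Δα·ΔT = 18.3×10⁻⁶ × 226.0 = 4.13×10⁻³.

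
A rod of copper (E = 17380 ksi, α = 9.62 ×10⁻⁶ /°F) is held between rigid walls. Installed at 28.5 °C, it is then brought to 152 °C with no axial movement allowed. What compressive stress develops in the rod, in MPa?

E = 17380 ksi = 119.8 GPa.
α = 9.62×10⁻⁶/°F × 9/5 = 17.3×10⁻⁶/K.
ΔT = 123.5 K. Constrained thermal stress σ = E·α·ΔT = 119.8×10³ MPa × 17.3×10⁻⁶ × 123.5 = 256 MPa (compressive).

256 MPa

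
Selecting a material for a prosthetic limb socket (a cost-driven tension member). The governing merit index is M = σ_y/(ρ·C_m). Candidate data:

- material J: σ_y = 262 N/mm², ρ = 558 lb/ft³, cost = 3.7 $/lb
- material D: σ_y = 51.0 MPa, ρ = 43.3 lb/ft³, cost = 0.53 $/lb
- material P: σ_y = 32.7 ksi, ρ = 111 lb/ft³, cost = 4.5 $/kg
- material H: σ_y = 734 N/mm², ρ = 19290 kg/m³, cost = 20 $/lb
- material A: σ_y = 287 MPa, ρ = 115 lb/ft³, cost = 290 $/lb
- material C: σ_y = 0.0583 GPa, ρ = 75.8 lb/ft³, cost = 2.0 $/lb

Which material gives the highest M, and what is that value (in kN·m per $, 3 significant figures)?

material D, M = 62.9 kN·m per $

In SI units:
  material J: σ_y = 262.0 MPa, ρ = 8938 kg/m³, cost = 8.157 $/kg
  material D: σ_y = 51.00 MPa, ρ = 693.6 kg/m³, cost = 1.168 $/kg
  material P: σ_y = 225.5 MPa, ρ = 1778 kg/m³, cost = 4.500 $/kg
  material H: σ_y = 734.0 MPa, ρ = 19290 kg/m³, cost = 44.09 $/kg
  material A: σ_y = 287.0 MPa, ρ = 1842 kg/m³, cost = 639.3 $/kg
  material C: σ_y = 58.30 MPa, ρ = 1214 kg/m³, cost = 4.409 $/kg
  material D: M = 62.9 kN·m per $
  material P: M = 28.2 kN·m per $
  material C: M = 10.9 kN·m per $
  material J: M = 3.59 kN·m per $
  material H: M = 0.863 kN·m per $
  material A: M = 0.244 kN·m per $
Material D ranks first.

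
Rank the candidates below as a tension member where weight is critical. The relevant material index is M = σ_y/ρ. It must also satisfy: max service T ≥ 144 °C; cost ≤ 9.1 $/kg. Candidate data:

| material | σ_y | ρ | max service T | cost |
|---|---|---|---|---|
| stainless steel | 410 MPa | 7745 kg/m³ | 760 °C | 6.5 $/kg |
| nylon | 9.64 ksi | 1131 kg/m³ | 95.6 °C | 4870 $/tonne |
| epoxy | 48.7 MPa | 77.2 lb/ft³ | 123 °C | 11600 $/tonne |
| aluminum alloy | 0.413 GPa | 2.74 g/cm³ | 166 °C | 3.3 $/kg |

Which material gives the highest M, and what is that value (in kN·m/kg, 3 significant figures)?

aluminum alloy, M = 151 kN·m/kg

Screen on constraints: max service T ≥ 144 °C; cost ≤ 9.1 $/kg. Survivors: stainless steel, aluminum alloy.
In SI units:
  stainless steel: σ_y = 410.0 MPa, ρ = 7745 kg/m³
  aluminum alloy: σ_y = 413.0 MPa, ρ = 2740 kg/m³
  aluminum alloy: M = 151 kN·m/kg
  stainless steel: M = 52.9 kN·m/kg
The maximum is for aluminum alloy.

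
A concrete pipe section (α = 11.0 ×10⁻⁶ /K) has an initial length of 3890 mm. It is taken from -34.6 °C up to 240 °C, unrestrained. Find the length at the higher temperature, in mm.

ΔT = 240 − (-34.6) = 274.6 K.
ΔL = α·L₀·ΔT = 11.0×10⁻⁶ × 3890 mm × 274.6 K = 11.8 mm.
L = L₀ + ΔL = 3890 + 11.8 = 3901.8 mm.

3901.8 mm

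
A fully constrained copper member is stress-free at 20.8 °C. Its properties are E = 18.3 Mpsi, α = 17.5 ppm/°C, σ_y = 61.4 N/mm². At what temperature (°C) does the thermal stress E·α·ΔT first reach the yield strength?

E = 18.3 Mpsi = 126.2 GPa.
σ_y = 61.4 N/mm² = 61.40 MPa.
E·α·ΔT = 61.40 MPa ⇒ ΔT = 61.40 / (126.2×10³ × 17.5×10⁻⁶) = 27.81 K.
T = 20.8 + 27.81 = 48.61 °C.

48.6 °C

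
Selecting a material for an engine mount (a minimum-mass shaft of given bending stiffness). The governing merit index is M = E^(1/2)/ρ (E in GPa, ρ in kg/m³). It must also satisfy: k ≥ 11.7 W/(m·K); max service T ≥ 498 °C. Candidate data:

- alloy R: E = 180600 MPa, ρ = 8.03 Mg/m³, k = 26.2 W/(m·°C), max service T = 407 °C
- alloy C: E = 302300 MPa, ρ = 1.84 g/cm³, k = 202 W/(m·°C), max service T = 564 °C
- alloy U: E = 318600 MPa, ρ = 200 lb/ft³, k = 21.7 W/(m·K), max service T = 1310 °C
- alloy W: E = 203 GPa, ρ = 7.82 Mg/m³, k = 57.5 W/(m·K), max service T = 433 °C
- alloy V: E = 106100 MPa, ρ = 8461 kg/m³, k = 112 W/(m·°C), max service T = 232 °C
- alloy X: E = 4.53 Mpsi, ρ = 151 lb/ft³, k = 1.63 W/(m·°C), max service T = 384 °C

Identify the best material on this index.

alloy C

Screen on constraints: k ≥ 11.7 W/(m·K); max service T ≥ 498 °C. Survivors: alloy C, alloy U.
In SI units:
  alloy C: E = 302.3 GPa, ρ = 1840 kg/m³
  alloy U: E = 318.6 GPa, ρ = 3204 kg/m³
  alloy C: M = 9.45×10⁻³
  alloy U: M = 5.57×10⁻³
The maximum is for alloy C.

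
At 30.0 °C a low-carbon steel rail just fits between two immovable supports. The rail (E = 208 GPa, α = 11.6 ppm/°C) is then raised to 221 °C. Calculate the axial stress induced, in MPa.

ΔT = 191.0 K. Constrained thermal stress σ = E·α·ΔT = 208.0×10³ MPa × 11.6×10⁻⁶ × 191.0 = 461 MPa (compressive).

461 MPa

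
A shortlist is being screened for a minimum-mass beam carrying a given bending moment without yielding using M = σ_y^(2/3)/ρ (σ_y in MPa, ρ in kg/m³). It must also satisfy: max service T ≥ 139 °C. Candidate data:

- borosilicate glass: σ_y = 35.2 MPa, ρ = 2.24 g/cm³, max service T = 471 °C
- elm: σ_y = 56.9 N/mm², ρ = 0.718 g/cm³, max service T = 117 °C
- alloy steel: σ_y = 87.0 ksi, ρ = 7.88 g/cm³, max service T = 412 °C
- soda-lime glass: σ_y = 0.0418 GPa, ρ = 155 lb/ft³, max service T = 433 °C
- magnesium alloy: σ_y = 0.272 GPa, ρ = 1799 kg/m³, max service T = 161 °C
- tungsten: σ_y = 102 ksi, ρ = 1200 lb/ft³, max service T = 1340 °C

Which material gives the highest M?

magnesium alloy

Screen on constraints: max service T ≥ 139 °C. Survivors: borosilicate glass, alloy steel, soda-lime glass, magnesium alloy, tungsten.
Normalizing units and computing the index:
  borosilicate glass: σ_y = 35.20 MPa, ρ = 2240 kg/m³
  alloy steel: σ_y = 599.8 MPa, ρ = 7880 kg/m³
  soda-lime glass: σ_y = 41.80 MPa, ρ = 2483 kg/m³
  magnesium alloy: σ_y = 272.0 MPa, ρ = 1799 kg/m³
  tungsten: σ_y = 703.3 MPa, ρ = 19220 kg/m³
  magnesium alloy: M = 23.3×10⁻³
  alloy steel: M = 9.03×10⁻³
  soda-lime glass: M = 4.85×10⁻³
  borosilicate glass: M = 4.79×10⁻³
  tungsten: M = 4.11×10⁻³
Magnesium alloy has the largest M.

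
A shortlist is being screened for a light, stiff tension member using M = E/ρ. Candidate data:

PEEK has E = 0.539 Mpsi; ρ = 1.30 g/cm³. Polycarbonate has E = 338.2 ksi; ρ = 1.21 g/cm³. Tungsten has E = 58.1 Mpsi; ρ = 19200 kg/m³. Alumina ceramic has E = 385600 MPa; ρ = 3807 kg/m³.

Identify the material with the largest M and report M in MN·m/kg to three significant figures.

Putting every candidate on a common basis:
  PEEK: E = 3.716 GPa, ρ = 1300 kg/m³
  polycarbonate: E = 2.332 GPa, ρ = 1210 kg/m³
  tungsten: E = 400.6 GPa, ρ = 19200 kg/m³
  alumina ceramic: E = 385.6 GPa, ρ = 3807 kg/m³
  alumina ceramic: M = 101 MN·m/kg
  tungsten: M = 20.9 MN·m/kg
  PEEK: M = 2.86 MN·m/kg
  polycarbonate: M = 1.93 MN·m/kg
Highest index: alumina ceramic.

alumina ceramic, M = 101 MN·m/kg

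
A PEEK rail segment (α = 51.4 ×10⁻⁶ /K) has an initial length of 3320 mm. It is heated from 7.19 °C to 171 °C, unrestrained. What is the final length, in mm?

3348.0 mm

ΔT = 171 − 7.19 = 163.8 K.
ΔL = α·L₀·ΔT = 51.4×10⁻⁶ × 3320 mm × 163.8 K = 28.0 mm.
L = L₀ + ΔL = 3320 + 28.0 = 3348.0 mm.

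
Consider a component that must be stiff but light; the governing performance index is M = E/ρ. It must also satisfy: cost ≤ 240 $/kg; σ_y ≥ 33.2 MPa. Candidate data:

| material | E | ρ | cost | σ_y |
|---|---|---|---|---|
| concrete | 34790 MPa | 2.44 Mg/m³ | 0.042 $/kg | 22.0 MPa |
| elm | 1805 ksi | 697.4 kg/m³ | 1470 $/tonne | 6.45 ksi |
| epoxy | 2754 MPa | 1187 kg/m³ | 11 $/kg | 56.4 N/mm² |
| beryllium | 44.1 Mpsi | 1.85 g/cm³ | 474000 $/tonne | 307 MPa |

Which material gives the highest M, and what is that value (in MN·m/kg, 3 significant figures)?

Screen on constraints: cost ≤ 240 $/kg; σ_y ≥ 33.2 MPa. Survivors: elm, epoxy.
In SI units:
  elm: E = 12.45 GPa, ρ = 697.4 kg/m³
  epoxy: E = 2.754 GPa, ρ = 1187 kg/m³
  elm: M = 17.8 MN·m/kg
  epoxy: M = 2.32 MN·m/kg
Highest index: elm.

elm, M = 17.8 MN·m/kg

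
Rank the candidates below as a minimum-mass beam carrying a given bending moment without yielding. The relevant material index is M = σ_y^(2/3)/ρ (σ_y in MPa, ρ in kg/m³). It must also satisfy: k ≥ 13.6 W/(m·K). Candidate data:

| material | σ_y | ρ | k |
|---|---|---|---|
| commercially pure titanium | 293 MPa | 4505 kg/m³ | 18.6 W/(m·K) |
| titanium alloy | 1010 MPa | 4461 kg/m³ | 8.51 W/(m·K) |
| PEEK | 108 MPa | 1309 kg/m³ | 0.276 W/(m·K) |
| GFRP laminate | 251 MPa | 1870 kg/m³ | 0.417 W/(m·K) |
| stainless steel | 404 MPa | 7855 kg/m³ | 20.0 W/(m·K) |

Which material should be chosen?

commercially pure titanium

Screen on constraints: k ≥ 13.6 W/(m·K). Survivors: commercially pure titanium, stainless steel.
Evaluate M for each candidate:
  commercially pure titanium: M = 9.79×10⁻³
  stainless steel: M = 6.96×10⁻³
Commercially pure titanium ranks first.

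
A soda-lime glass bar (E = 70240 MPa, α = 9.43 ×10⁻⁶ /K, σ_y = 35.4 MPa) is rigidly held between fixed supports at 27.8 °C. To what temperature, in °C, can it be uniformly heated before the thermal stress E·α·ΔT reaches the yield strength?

E = 70240 MPa = 70.24 GPa.
E·α·ΔT = 35.40 MPa ⇒ ΔT = 35.40 / (70.24×10³ × 9.43×10⁻⁶) = 53.44 K.
T = 27.8 + 53.44 = 81.24 °C.

81.2 °C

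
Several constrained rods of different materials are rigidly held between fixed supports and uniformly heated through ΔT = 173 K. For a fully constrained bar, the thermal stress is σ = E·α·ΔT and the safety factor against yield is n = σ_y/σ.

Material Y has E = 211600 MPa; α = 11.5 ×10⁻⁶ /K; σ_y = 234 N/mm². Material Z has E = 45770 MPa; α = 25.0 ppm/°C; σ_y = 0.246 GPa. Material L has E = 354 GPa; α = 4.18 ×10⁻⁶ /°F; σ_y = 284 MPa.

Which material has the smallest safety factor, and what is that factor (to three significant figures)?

With everything in SI (GPa, ×10⁻⁶/K, MPa):
  material Y: E = 211.6, α = 11.5, σ_y = 234.0 → σ = 421 MPa, n = 0.556
  material Z: E = 45.77, α = 25.0, σ_y = 246.0 → σ = 198 MPa, n = 1.24
  material L: E = 354.0, α = 7.52, σ_y = 284.0 → σ = 461 MPa, n = 0.616
The minimum is material Y at n = 0.556.

material Y, n = 0.556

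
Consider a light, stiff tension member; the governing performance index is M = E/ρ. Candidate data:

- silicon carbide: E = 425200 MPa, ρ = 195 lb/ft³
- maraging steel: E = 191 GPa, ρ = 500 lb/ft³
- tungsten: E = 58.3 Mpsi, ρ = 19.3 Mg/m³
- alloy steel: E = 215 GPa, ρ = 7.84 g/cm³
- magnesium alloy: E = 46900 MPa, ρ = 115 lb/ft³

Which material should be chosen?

Putting every candidate on a common basis:
  silicon carbide: E = 425.2 GPa, ρ = 3124 kg/m³
  maraging steel: E = 191.0 GPa, ρ = 8009 kg/m³
  tungsten: E = 402.0 GPa, ρ = 19300 kg/m³
  alloy steel: E = 215.0 GPa, ρ = 7840 kg/m³
  magnesium alloy: E = 46.90 GPa, ρ = 1842 kg/m³
  silicon carbide: M = 136 MN·m/kg
  alloy steel: M = 27.4 MN·m/kg
  magnesium alloy: M = 25.5 MN·m/kg
  maraging steel: M = 23.8 MN·m/kg
  tungsten: M = 20.8 MN·m/kg
Highest index: silicon carbide.

silicon carbide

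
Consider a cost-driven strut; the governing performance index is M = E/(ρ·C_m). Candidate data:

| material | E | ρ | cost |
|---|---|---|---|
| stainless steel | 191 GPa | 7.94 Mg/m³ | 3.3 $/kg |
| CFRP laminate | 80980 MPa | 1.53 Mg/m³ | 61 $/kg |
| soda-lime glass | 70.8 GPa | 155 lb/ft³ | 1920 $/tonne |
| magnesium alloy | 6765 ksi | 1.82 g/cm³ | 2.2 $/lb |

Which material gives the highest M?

Normalizing units and computing the index:
  stainless steel: E = 191.0 GPa, ρ = 7940 kg/m³, cost = 3.300 $/kg
  CFRP laminate: E = 80.98 GPa, ρ = 1530 kg/m³, cost = 61.00 $/kg
  soda-lime glass: E = 70.80 GPa, ρ = 2483 kg/m³, cost = 1.920 $/kg
  magnesium alloy: E = 46.64 GPa, ρ = 1820 kg/m³, cost = 4.850 $/kg
  soda-lime glass: M = 14.9 MN·m per $
  stainless steel: M = 7.29 MN·m per $
  magnesium alloy: M = 5.28 MN·m per $
  CFRP laminate: M = 0.868 MN·m per $
The maximum is for soda-lime glass.

soda-lime glass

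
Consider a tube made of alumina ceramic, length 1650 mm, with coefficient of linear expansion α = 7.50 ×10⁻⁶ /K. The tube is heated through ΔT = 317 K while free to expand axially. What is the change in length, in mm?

3.92 mm

ΔL = α·L₀·ΔT = 7.50×10⁻⁶ × 1650 mm × 317.0 K = 3.92 mm.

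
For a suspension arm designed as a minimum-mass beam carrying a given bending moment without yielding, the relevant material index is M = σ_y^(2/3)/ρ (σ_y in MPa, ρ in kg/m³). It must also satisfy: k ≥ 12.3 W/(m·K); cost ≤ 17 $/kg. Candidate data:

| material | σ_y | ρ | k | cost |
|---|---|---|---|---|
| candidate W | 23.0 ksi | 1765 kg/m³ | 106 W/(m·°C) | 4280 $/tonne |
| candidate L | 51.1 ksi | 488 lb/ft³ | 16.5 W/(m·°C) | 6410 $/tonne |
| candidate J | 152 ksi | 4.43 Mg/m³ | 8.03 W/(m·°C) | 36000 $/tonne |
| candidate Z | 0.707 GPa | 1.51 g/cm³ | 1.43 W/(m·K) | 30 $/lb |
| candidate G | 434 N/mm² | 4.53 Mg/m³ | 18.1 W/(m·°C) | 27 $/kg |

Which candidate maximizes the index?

Screen on constraints: k ≥ 12.3 W/(m·K); cost ≤ 17 $/kg. Survivors: candidate W, candidate L.
After converting to SI:
  candidate W: σ_y = 158.6 MPa, ρ = 1765 kg/m³
  candidate L: σ_y = 352.3 MPa, ρ = 7817 kg/m³
  candidate W: M = 16.6×10⁻³
  candidate L: M = 6.38×10⁻³
Highest index: candidate W.

candidate W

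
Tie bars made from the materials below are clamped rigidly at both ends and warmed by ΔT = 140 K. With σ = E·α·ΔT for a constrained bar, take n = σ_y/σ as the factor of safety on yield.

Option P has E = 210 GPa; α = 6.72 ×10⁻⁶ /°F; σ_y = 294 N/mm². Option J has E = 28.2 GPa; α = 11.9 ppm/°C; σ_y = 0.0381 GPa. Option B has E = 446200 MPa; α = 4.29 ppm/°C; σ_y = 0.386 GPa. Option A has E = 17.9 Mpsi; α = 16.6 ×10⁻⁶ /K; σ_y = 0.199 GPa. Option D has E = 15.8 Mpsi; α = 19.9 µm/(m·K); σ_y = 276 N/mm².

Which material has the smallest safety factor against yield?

option A

In consistent units (E in GPa, α in ×10⁻⁶/K, σ_y in MPa):
  option P: E = 210.0, α = 12.1, σ_y = 294.0 → σ = 356 MPa, n = 0.827
  option J: E = 28.20, α = 11.9, σ_y = 38.10 → σ = 47.0 MPa, n = 0.811
  option B: E = 446.2, α = 4.29, σ_y = 386.0 → σ = 268 MPa, n = 1.44
  option A: E = 123.4, α = 16.6, σ_y = 199.0 → σ = 287 MPa, n = 0.694
  option D: E = 108.9, α = 19.9, σ_y = 276.0 → σ = 303 MPa, n = 0.909
Option A has the lowest safety factor, n = 0.694.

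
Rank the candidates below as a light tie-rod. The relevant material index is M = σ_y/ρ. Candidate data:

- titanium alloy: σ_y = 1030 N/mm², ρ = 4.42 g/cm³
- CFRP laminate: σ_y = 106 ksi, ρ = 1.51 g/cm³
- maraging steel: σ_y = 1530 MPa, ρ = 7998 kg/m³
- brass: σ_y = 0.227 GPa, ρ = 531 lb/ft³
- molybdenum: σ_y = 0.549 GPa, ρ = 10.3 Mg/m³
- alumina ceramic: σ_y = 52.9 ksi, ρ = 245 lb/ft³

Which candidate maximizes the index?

Putting every candidate on a common basis:
  titanium alloy: σ_y = 1030 MPa, ρ = 4420 kg/m³
  CFRP laminate: σ_y = 730.8 MPa, ρ = 1510 kg/m³
  maraging steel: σ_y = 1530 MPa, ρ = 7998 kg/m³
  brass: σ_y = 227.0 MPa, ρ = 8506 kg/m³
  molybdenum: σ_y = 549.0 MPa, ρ = 10300 kg/m³
  alumina ceramic: σ_y = 364.7 MPa, ρ = 3925 kg/m³
  CFRP laminate: M = 484 kN·m/kg
  titanium alloy: M = 233 kN·m/kg
  maraging steel: M = 191 kN·m/kg
  alumina ceramic: M = 92.9 kN·m/kg
  molybdenum: M = 53.3 kN·m/kg
  brass: M = 26.7 kN·m/kg
CFRP laminate has the largest M.

CFRP laminate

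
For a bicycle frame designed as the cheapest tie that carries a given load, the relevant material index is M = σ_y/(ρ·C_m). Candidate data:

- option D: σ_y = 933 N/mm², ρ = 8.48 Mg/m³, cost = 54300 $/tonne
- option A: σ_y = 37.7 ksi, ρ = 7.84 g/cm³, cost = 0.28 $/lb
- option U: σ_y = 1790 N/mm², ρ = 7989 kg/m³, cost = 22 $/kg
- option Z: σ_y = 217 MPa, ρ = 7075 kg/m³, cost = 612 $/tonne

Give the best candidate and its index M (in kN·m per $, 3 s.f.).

Convert each candidate to consistent units, then evaluate M:
  option D: σ_y = 933.0 MPa, ρ = 8480 kg/m³, cost = 54.30 $/kg
  option A: σ_y = 259.9 MPa, ρ = 7840 kg/m³, cost = 0.6173 $/kg
  option U: σ_y = 1790 MPa, ρ = 7989 kg/m³, cost = 22.00 $/kg
  option Z: σ_y = 217.0 MPa, ρ = 7075 kg/m³, cost = 0.6120 $/kg
  option A: M = 53.7 kN·m per $
  option Z: M = 50.1 kN·m per $
  option U: M = 10.2 kN·m per $
  option D: M = 2.03 kN·m per $
Option A has the largest M.

option A, M = 53.7 kN·m per $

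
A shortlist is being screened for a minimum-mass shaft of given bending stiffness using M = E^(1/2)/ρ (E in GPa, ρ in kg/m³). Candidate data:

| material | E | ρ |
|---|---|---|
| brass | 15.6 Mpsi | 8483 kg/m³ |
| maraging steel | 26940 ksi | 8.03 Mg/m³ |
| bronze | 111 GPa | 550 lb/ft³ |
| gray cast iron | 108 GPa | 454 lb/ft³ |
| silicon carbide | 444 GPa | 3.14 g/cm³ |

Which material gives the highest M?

Normalizing units and computing the index:
  brass: E = 107.6 GPa, ρ = 8483 kg/m³
  maraging steel: E = 185.7 GPa, ρ = 8030 kg/m³
  bronze: E = 111.0 GPa, ρ = 8810 kg/m³
  gray cast iron: E = 108.0 GPa, ρ = 7272 kg/m³
  silicon carbide: E = 444.0 GPa, ρ = 3140 kg/m³
  silicon carbide: M = 6.71×10⁻³
  maraging steel: M = 1.70×10⁻³
  gray cast iron: M = 1.43×10⁻³
  brass: M = 1.22×10⁻³
  bronze: M = 1.20×10⁻³
The maximum is for silicon carbide.

silicon carbide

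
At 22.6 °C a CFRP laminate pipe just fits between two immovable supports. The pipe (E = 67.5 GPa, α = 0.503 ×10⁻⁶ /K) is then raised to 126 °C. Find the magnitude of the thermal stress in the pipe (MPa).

ΔT = 103.4 K. Constrained thermal stress σ = E·α·ΔT = 67.50×10³ MPa × 0.503×10⁻⁶ × 103.4 = 3.51 MPa (compressive).

3.51 MPa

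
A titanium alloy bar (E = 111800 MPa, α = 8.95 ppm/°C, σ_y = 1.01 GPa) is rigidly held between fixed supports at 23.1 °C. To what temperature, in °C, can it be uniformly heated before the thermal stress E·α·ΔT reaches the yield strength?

E = 111800 MPa = 111.8 GPa.
σ_y = 1.01 GPa = 1010 MPa.
E·α·ΔT = 1010 MPa ⇒ ΔT = 1010 / (111.8×10³ × 8.95×10⁻⁶) = 1009 K.
T = 23.1 + 1009 = 1032 °C.

1030 °C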